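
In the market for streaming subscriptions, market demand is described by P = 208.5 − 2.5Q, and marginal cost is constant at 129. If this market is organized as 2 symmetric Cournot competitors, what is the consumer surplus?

CS = 561.8

With 2 symmetric Cournot firms, each firm's FOC gives 208.5 − 7.5q = 129, so q = 10.6, Q = 2·10.6 = 21.2, and P = 155.5.
CS = ½·(208.5 − 155.5)·21.2 = 561.8.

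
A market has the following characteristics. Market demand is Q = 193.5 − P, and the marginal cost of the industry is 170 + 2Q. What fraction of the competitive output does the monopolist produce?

Inverting demand: P = 193.5 − Q.
A monopolist chooses Q where MR = MC. MR = 193.5 − 2Q; setting this equal to 170 + 2Q gives Q = 5.875 and P = 187.625.
Competitive equilibrium sets price equal to marginal cost: 193.5 − Q = 170 + 2Q, so Q = 47/6 and P = 557/3.
Ratio Q_m/Q_c = 5.875/(47/6) = 0.75.

Q_m/Q_c = 0.75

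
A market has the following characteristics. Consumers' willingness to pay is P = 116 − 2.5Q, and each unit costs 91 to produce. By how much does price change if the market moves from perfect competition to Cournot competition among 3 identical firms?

Competitive firms price at marginal cost: P = 91, giving Q = 10.
In a 3-firm Cournot equilibrium, symmetry and the first-order condition give q = (116 − 91)/(10) = 2.5. So Q = 7.5 and P = 97.25.
Change in price: 97.25 − 91 = 6.25.

P rises by 6.25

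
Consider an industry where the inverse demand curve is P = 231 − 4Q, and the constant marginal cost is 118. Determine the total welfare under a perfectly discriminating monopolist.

With perfect price discrimination, output is the efficient level Q = 28.25 (where demand meets MC), but every buyer pays their willingness to pay: CS = 0 and PS = total surplus.
TS = 1596.125 (equal to competitive TS).

TS = 1596.125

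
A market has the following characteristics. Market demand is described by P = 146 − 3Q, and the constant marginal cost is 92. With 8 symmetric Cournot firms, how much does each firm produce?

q_i = 2

With 8 symmetric Cournot firms, each firm's FOC gives 146 − 27q = 92, so q = 2, Q = 8·2 = 16, and P = 98.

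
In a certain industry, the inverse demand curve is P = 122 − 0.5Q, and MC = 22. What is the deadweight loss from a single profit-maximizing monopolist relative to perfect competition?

Under competition P = MC = 22, so Q = (122 − 22)/0.5 = 200.
Monopoly sets MR = MC: 122 − Q = 22 ⇒ Q = 100, P = 122 − 0.5·100 = 72.
DWL is the triangle between Q = 100 and Q = 200: ½·(200 − 100)·(72 − 22) = 2500.

DWL = 2500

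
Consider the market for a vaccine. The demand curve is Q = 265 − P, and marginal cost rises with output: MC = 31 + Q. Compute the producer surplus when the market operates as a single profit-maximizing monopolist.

PS = 9126

Inverting demand: P = 265 − Q.
A monopolist chooses Q where MR = MC. MR = 265 − 2Q; setting this equal to 31 + Q gives Q = 78 and P = 187.
PS = P·Q − VC(Q) = 187·78 − (31·78 + ½·1·78²) = 9126.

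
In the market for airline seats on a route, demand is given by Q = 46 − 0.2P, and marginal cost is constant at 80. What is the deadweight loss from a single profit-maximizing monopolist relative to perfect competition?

DWL = 562.5

Inverting demand: P = 230 − 5Q.
Under competition P = MC = 80, so Q = (230 − 80)/5 = 30.
A monopolist chooses Q where MR = MC. MR = 230 − 10Q; setting this equal to 80 gives Q = 15 and P = 155.
DWL is the triangle between Q = 15 and Q = 30: ½·(30 − 15)·(155 − 80) = 562.5.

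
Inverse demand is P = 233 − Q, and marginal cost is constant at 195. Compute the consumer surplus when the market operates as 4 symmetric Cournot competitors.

With 4 symmetric Cournot firms, each firm's FOC gives 233 − 5q = 195, so q = 7.6, Q = 4·7.6 = 30.4, and P = 202.6.
CS = ½·(233 − 202.6)·30.4 = 462.08.

CS = 462.08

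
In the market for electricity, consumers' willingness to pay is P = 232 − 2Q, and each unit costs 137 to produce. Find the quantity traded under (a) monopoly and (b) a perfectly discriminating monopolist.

Monopoly: Q = 23.75; Perfect PD: Q = 47.5

A monopolist chooses Q where MR = MC. MR = 232 − 4Q; setting this equal to 137 gives Q = 23.75 and P = 184.5.
A perfectly discriminating monopolist sells every unit with P(Q) ≥ MC(Q), so output equals the competitive quantity Q = 47.5. Each buyer pays their reservation price, so CS = 0 and the firm captures all surplus.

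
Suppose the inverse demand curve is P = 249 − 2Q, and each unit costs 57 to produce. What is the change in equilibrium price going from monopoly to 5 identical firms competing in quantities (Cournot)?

Equilibrium price falls by 64

A monopolist chooses Q where MR = MC. MR = 249 − 4Q; setting this equal to 57 gives Q = 48 and P = 153.
With 5 symmetric Cournot firms, each firm's FOC gives 249 − 12q = 57, so q = 16, Q = 5·16 = 80, and P = 89.
Change in equilibrium price: 89 − 153 = −64.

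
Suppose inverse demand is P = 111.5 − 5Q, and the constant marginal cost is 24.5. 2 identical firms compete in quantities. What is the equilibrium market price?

In a 2-firm Cournot equilibrium, symmetry and the first-order condition give q = (111.5 − 24.5)/(15) = 5.8. So Q = 11.6 and P = 53.5.

P = 53.5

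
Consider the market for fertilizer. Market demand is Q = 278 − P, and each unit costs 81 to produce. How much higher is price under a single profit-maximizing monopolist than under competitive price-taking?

P rises by 98.5

Inverting demand: P = 278 − Q.
Under competition P = MC = 81, so Q = (278 − 81)/1 = 197.
The monopolist equates marginal revenue to marginal cost: 278 − 2Q = 81, so Q = 98.5. From demand, P = 179.5.
Change in price: 179.5 − 81 = 98.5.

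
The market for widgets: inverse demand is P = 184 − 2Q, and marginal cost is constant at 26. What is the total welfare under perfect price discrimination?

TS = 6241

Under first-degree price discrimination the firm charges each unit its demand price and produces up to where P = MC, i.e. Q = 79. Consumer surplus is zero; producer surplus equals total surplus.
TS = 6241 (equal to competitive TS).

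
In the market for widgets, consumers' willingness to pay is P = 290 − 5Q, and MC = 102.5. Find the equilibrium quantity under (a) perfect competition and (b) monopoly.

Competitive firms price at marginal cost: P = 102.5, giving Q = 37.5.
A monopolist chooses Q where MR = MC. MR = 290 − 10Q; setting this equal to 102.5 gives Q = 18.75 and P = 196.25.

Competition: Q = 37.5; Monopoly: Q = 18.75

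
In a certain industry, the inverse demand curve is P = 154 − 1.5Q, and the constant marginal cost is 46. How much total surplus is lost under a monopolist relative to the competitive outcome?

DWL = 972

Competitive firms price at marginal cost: P = 46, giving Q = 72.
Monopoly sets MR = MC: 154 − 3Q = 46 ⇒ Q = 36, P = 154 − 1.5·36 = 100.
DWL is the triangle between Q = 36 and Q = 72: ½·(72 − 36)·(100 − 46) = 972.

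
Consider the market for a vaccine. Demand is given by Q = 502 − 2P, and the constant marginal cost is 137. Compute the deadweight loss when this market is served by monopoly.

DWL = 3249

Inverting demand: P = 251 − 0.5Q.
Competitive firms price at marginal cost: P = 137, giving Q = 228.
Monopoly sets MR = MC: 251 − Q = 137 ⇒ Q = 114, P = 251 − 0.5·114 = 194.
DWL is the triangle between Q = 114 and Q = 228: ½·(228 − 114)·(194 − 137) = 3249.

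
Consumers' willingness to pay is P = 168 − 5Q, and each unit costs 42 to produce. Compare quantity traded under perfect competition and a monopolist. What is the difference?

Quantity traded falls by 12.6

Competitive firms price at marginal cost: P = 42, giving Q = 25.2.
A monopolist chooses Q where MR = MC. MR = 168 − 10Q; setting this equal to 42 gives Q = 12.6 and P = 105.
Change in quantity traded: 12.6 − 25.2 = −12.6.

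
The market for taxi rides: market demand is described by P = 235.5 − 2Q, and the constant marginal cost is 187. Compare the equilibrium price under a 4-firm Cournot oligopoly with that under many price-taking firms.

Cournot with 4 identical firms: the symmetric best-response condition is 235.5 − 10q = 187. Each firm produces q = 4.85, total output Q = 19.4, price P = 196.7.
Competitive firms price at marginal cost: P = 187, giving Q = 24.25.

Cournot: P = 196.7; Competition: P = 187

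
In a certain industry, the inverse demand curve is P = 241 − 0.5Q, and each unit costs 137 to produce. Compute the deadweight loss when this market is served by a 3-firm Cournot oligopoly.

Competitive firms price at marginal cost: P = 137, giving Q = 208.
Cournot with 3 identical firms: the symmetric best-response condition is 241 − 2q = 137. Each firm produces q = 52, total output Q = 156, price P = 163.
DWL is the triangle between Q = 156 and Q = 208: ½·(208 − 156)·(163 − 137) = 676.

DWL = 676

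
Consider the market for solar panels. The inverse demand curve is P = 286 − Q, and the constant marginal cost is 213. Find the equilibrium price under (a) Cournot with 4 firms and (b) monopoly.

In a 4-firm Cournot equilibrium, symmetry and the first-order condition give q = (286 − 213)/(5) = 14.6. So Q = 58.4 and P = 227.6.
The monopolist equates marginal revenue to marginal cost: 286 − 2Q = 213, so Q = 36.5. From demand, P = 249.5.

Cournot: P = 227.6; Monopoly: P = 249.5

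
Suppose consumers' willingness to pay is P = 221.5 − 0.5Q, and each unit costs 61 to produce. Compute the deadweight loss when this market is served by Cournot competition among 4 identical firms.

Perfect competition: P = MC = 61, so 221.5 − 0.5Q = 61 and Q = 321.
With 4 symmetric Cournot firms, each firm's FOC gives 221.5 − 2.5q = 61, so q = 64.2, Q = 4·64.2 = 256.8, and P = 93.1.
DWL is the triangle between Q = 256.8 and Q = 321: ½·(321 − 256.8)·(93.1 − 61) = 1030.41.

DWL = 1030.41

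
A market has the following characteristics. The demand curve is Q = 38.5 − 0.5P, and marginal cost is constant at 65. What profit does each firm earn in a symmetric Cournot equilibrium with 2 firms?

π_i = 8

Inverting demand: P = 77 − 2Q.
Cournot with 2 identical firms: the symmetric best-response condition is 77 − 6q = 65. Each firm produces q = 2, total output Q = 4, price P = 69.
Each firm's profit = (69 − 65)·2 = 8.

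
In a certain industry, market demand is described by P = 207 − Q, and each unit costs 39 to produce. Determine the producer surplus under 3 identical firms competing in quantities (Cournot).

Cournot with 3 identical firms: the symmetric best-response condition is 207 − 4q = 39. Each firm produces q = 42, total output Q = 126, price P = 81.
PS = (81 − 39)·126 = 5292.

PS = 5292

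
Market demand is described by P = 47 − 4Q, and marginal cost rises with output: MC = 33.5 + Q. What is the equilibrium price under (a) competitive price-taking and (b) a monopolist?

Under competition P = MC: 47 − 4Q = 33.5 + Q ⇒ Q = 2.7, P = 36.2.
A monopolist chooses Q where MR = MC. MR = 47 − 8Q; setting this equal to 33.5 + Q gives Q = 1.5 and P = 41.

Competition: P = 36.2; Monopoly: P = 41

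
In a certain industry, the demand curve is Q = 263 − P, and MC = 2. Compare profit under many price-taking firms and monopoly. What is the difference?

Inverting demand: P = 263 − Q.
Competitive firms price at marginal cost: P = 2, giving Q = 261.
Profit = (2 − 2)·261 = 0.
The monopolist equates marginal revenue to marginal cost: 263 − 2Q = 2, so Q = 130.5. From demand, P = 132.5.
Profit = (132.5 − 2)·130.5 = 17030.25.
Change in profit: 17030.25 − 0 = 17030.25.

Profit rises by 17030.25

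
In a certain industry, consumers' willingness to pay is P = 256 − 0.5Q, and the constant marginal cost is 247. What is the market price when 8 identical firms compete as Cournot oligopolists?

P = 248

In a 8-firm Cournot equilibrium, symmetry and the first-order condition give q = (256 − 247)/(4.5) = 2. So Q = 16 and P = 248.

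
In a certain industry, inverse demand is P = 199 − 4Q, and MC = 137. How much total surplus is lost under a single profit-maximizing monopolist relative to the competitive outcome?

DWL = 120.125

Competitive firms price at marginal cost: P = 137, giving Q = 15.5.
Monopoly sets MR = MC: 199 − 8Q = 137 ⇒ Q = 7.75, P = 199 − 4·7.75 = 168.
DWL is the triangle between Q = 7.75 and Q = 15.5: ½·(15.5 − 7.75)·(168 − 137) = 120.125.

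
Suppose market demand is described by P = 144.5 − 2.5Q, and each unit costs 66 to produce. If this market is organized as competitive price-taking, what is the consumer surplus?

Perfect competition: P = MC = 66, so 144.5 − 2.5Q = 66 and Q = 31.4.
CS = ½·(144.5 − 66)·31.4 = 1232.45.

CS = 1232.45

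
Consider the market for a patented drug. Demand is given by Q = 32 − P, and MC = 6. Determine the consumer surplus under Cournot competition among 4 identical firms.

Inverting demand: P = 32 − Q.
Cournot with 4 identical firms: the symmetric best-response condition is 32 − 5q = 6. Each firm produces q = 5.2, total output Q = 20.8, price P = 11.2.
CS = ½·(32 − 11.2)·20.8 = 216.32.

CS = 216.32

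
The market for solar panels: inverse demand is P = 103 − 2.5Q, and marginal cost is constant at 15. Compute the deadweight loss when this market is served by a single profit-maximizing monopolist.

Perfect competition: P = MC = 15, so 103 − 2.5Q = 15 and Q = 35.2.
A monopolist chooses Q where MR = MC. MR = 103 − 5Q; setting this equal to 15 gives Q = 17.6 and P = 59.
DWL is the triangle between Q = 17.6 and Q = 35.2: ½·(35.2 − 17.6)·(59 − 15) = 387.2.

DWL = 387.2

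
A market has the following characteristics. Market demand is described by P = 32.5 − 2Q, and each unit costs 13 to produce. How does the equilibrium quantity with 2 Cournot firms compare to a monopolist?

Cournot: Q = 6.5; Monopoly: Q = 4.875

Cournot with 2 identical firms: the symmetric best-response condition is 32.5 − 6q = 13. Each firm produces q = 3.25, total output Q = 6.5, price P = 19.5.
Monopoly sets MR = MC: 32.5 − 4Q = 13 ⇒ Q = 4.875, P = 32.5 − 2·4.875 = 22.75.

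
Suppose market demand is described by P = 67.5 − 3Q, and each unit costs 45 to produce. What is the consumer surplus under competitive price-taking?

Perfect competition: P = MC = 45, so 67.5 − 3Q = 45 and Q = 7.5.
CS = ½·(67.5 − 45)·7.5 = 84.375.

CS = 84.375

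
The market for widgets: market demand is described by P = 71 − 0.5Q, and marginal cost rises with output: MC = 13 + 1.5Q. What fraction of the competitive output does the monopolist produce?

The monopolist equates marginal revenue to marginal cost: 71 − Q = 13 + 1.5Q, so Q = 23.2. From demand, P = 59.4.
Under competition P = MC: 71 − 0.5Q = 13 + 1.5Q ⇒ Q = 29, P = 56.5.
Ratio Q_m/Q_c = 23.2/29 = 0.8.

Q_m/Q_c = 0.8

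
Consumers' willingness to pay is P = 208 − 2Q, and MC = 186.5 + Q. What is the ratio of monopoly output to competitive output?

A monopolist chooses Q where MR = MC. MR = 208 − 4Q; setting this equal to 186.5 + Q gives Q = 4.3 and P = 199.4.
Under competition P = MC: 208 − 2Q = 186.5 + Q ⇒ Q = 43/6, P = 581/3.
Ratio Q_m/Q_c = 4.3/(43/6) = 0.6.

Q_m/Q_c = 0.6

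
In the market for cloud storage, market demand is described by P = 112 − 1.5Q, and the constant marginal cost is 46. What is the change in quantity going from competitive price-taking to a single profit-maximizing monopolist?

Q falls by 22

Competitive firms price at marginal cost: P = 46, giving Q = 44.
A monopolist chooses Q where MR = MC. MR = 112 − 3Q; setting this equal to 46 gives Q = 22 and P = 79.
Change in quantity: 22 − 44 = −22.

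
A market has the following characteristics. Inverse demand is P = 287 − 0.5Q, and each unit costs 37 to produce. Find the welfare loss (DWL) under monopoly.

Under competition P = MC = 37, so Q = (287 − 37)/0.5 = 500.
A monopolist chooses Q where MR = MC. MR = 287 − Q; setting this equal to 37 gives Q = 250 and P = 162.
DWL is the triangle between Q = 250 and Q = 500: ½·(500 − 250)·(162 − 37) = 15625.

DWL = 15625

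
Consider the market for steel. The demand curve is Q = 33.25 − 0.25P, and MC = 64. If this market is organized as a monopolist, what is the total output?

Q = 8.625

Inverting demand: P = 133 − 4Q.
A monopolist chooses Q where MR = MC. MR = 133 − 8Q; setting this equal to 64 gives Q = 8.625 and P = 98.5.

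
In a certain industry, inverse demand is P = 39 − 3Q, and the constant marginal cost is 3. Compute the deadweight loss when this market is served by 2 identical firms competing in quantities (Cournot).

Competitive firms price at marginal cost: P = 3, giving Q = 12.
With 2 symmetric Cournot firms, each firm's FOC gives 39 − 9q = 3, so q = 4, Q = 2·4 = 8, and P = 15.
DWL is the triangle between Q = 8 and Q = 12: ½·(12 − 8)·(15 − 3) = 24.

DWL = 24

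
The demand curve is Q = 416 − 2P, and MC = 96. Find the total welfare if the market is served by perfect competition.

TS = 12544

Inverting demand: P = 208 − 0.5Q.
Under competition P = MC = 96, so Q = (208 − 96)/0.5 = 224.
CS = ½·(208 − 96)·224 = 12544; PS = (96 − 96)·224 = 0; TS = 12544.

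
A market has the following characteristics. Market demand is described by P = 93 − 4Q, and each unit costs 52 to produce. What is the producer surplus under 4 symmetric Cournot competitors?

In a 4-firm Cournot equilibrium, symmetry and the first-order condition give q = (93 − 52)/(20) = 2.05. So Q = 8.2 and P = 60.2.
PS = (60.2 − 52)·8.2 = 67.24.

PS = 67.24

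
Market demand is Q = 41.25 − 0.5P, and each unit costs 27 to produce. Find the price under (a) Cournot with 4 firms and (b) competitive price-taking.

Cournot: P = 38.1; Competition: P = 27

Inverting demand: P = 82.5 − 2Q.
With 4 symmetric Cournot firms, each firm's FOC gives 82.5 − 10q = 27, so q = 5.55, Q = 4·5.55 = 22.2, and P = 38.1.
Competitive firms price at marginal cost: P = 27, giving Q = 27.75.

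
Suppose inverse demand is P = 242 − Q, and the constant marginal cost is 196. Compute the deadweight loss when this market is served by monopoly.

DWL = 264.5

Competitive firms price at marginal cost: P = 196, giving Q = 46.
A monopolist chooses Q where MR = MC. MR = 242 − 2Q; setting this equal to 196 gives Q = 23 and P = 219.
DWL is the triangle between Q = 23 and Q = 46: ½·(46 − 23)·(219 − 196) = 264.5.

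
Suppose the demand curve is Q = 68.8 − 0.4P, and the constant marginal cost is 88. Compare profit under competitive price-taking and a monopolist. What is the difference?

Inverting demand: P = 172 − 2.5Q.
Under competition P = MC = 88, so Q = (172 − 88)/2.5 = 33.6.
Profit = (88 − 88)·33.6 = 0.
The monopolist equates marginal revenue to marginal cost: 172 − 5Q = 88, so Q = 16.8. From demand, P = 130.
Profit = (130 − 88)·16.8 = 705.6.
Change in profit: 705.6 − 0 = 705.6.

π rises by 705.6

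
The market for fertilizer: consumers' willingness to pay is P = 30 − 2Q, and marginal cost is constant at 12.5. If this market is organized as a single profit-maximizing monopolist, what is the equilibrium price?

A monopolist chooses Q where MR = MC. MR = 30 − 4Q; setting this equal to 12.5 gives Q = 4.375 and P = 21.25.

P = 21.25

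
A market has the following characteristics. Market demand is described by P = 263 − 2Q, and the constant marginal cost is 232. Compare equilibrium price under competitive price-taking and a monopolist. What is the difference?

Competitive firms price at marginal cost: P = 232, giving Q = 15.5.
The monopolist equates marginal revenue to marginal cost: 263 − 4Q = 232, so Q = 7.75. From demand, P = 247.5.
Change in equilibrium price: 247.5 − 232 = 15.5.

P rises by 15.5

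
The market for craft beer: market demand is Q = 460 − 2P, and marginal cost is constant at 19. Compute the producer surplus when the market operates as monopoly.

Inverting demand: P = 230 − 0.5Q.
A monopolist chooses Q where MR = MC. MR = 230 − Q; setting this equal to 19 gives Q = 211 and P = 124.5.
PS = (124.5 − 19)·211 = 22260.5.

PS = 22260.5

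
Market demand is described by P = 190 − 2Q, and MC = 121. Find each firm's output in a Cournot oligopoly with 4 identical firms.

In a 4-firm Cournot equilibrium, symmetry and the first-order condition give q = (190 − 121)/(10) = 6.9. So Q = 27.6 and P = 134.8.

q_i = 6.9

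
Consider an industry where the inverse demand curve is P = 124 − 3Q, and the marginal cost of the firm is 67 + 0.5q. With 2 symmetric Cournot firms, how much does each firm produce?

Cournot with 2 identical firms: the symmetric best-response condition is 124 − 9q = 67 + 0.5q. Each firm produces q = 6, total output Q = 12, price P = 88.

q_i = 6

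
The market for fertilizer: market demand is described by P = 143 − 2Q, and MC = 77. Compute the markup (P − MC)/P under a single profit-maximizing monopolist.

A monopolist chooses Q where MR = MC. MR = 143 − 4Q; setting this equal to 77 gives Q = 16.5 and P = 110.
Lerner index = (P − MC)/P = (110 − 77)/110 = 0.3.

Lerner index = 0.3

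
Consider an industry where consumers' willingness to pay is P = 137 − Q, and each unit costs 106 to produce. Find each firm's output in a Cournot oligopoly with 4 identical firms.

In a 4-firm Cournot equilibrium, symmetry and the first-order condition give q = (137 − 106)/(5) = 6.2. So Q = 24.8 and P = 112.2.

q_i = 6.2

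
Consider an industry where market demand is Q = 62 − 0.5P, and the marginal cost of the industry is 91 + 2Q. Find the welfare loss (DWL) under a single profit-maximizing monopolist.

DWL = 15.125

Inverting demand: P = 124 − 2Q.
Under competition P = MC: 124 − 2Q = 91 + 2Q ⇒ Q = 8.25, P = 107.5.
A monopolist chooses Q where MR = MC. MR = 124 − 4Q; setting this equal to 91 + 2Q gives Q = 5.5 and P = 113.
CS = ½·(124 − 107.5)·8.25 = 1089/16; PS = (107.5·8.25 − 91·8.25 − ½·2·8.25²) = 1089/16; TS = 136.125.
CS = ½·(124 − 113)·5.5 = 30.25; PS = (113·5.5 − 91·5.5 − ½·2·5.5²) = 90.75; TS = 121.
DWL = 136.125 − 121 = 15.125.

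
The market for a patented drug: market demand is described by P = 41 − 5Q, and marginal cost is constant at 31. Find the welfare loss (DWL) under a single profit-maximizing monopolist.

DWL = 2.5

Under competition P = MC = 31, so Q = (41 − 31)/5 = 2.
The monopolist equates marginal revenue to marginal cost: 41 − 10Q = 31, so Q = 1. From demand, P = 36.
DWL is the triangle between Q = 1 and Q = 2: ½·(2 − 1)·(36 − 31) = 2.5.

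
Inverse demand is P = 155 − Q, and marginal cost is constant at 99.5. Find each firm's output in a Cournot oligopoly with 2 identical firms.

q_i = 18.5

In a 2-firm Cournot equilibrium, symmetry and the first-order condition give q = (155 − 99.5)/(3) = 18.5. So Q = 37 and P = 118.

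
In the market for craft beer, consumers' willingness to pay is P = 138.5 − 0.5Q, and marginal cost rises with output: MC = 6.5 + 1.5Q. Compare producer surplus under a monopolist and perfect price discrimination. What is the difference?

PS rises by 871.2

The monopolist equates marginal revenue to marginal cost: 138.5 − Q = 6.5 + 1.5Q, so Q = 52.8. From demand, P = 112.1.
PS = P·Q − VC(Q) = 112.1·52.8 − (6.5·52.8 + ½·1.5·52.8²) = 3484.8.
With perfect price discrimination, output is the efficient level Q = 66 (where demand meets MC), but every buyer pays their willingness to pay: CS = 0 and PS = total surplus.
PS = ½·(138.5 − 6.5)·66 = 4356.
Change in producer surplus: 4356 − 3484.8 = 871.2.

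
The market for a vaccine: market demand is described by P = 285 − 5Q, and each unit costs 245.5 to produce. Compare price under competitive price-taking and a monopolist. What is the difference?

Competitive firms price at marginal cost: P = 245.5, giving Q = 7.9.
The monopolist equates marginal revenue to marginal cost: 285 − 10Q = 245.5, so Q = 3.95. From demand, P = 265.25.
Change in price: 265.25 − 245.5 = 19.75.

Price rises by 19.75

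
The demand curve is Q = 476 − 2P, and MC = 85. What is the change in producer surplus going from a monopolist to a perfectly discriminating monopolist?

Inverting demand: P = 238 − 0.5Q.
The monopolist equates marginal revenue to marginal cost: 238 − Q = 85, so Q = 153. From demand, P = 161.5.
PS = (161.5 − 85)·153 = 11704.5.
A perfectly discriminating monopolist sells every unit with P(Q) ≥ MC(Q), so output equals the competitive quantity Q = 306. Each buyer pays their reservation price, so CS = 0 and the firm captures all surplus.
PS = ½·(238 − 85)·306 = 23409.
Change in producer surplus: 23409 − 11704.5 = 11704.5.

PS rises by 11704.5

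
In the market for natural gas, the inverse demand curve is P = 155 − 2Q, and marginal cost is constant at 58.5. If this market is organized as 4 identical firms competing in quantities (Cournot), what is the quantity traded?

With 4 symmetric Cournot firms, each firm's FOC gives 155 − 10q = 58.5, so q = 9.65, Q = 4·9.65 = 38.6, and P = 77.8.

Q = 38.6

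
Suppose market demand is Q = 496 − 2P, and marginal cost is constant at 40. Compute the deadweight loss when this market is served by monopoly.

DWL = 10816

Inverting demand: P = 248 − 0.5Q.
Perfect competition: P = MC = 40, so 248 − 0.5Q = 40 and Q = 416.
Monopoly sets MR = MC: 248 − Q = 40 ⇒ Q = 208, P = 248 − 0.5·208 = 144.
DWL is the triangle between Q = 208 and Q = 416: ½·(416 − 208)·(144 − 40) = 10816.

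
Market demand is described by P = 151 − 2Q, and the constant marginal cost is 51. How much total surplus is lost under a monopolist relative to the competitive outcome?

Competitive firms price at marginal cost: P = 51, giving Q = 50.
A monopolist chooses Q where MR = MC. MR = 151 − 4Q; setting this equal to 51 gives Q = 25 and P = 101.
DWL is the triangle between Q = 25 and Q = 50: ½·(50 − 25)·(101 − 51) = 625.

DWL = 625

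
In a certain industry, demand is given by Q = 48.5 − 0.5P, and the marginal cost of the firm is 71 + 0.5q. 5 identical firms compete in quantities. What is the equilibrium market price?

P = 76.2

Inverting demand: P = 97 − 2Q.
With 5 symmetric Cournot firms, each firm's FOC gives 97 − 12q = 71 + 0.5q, so q = 2.08, Q = 5·2.08 = 10.4, and P = 76.2.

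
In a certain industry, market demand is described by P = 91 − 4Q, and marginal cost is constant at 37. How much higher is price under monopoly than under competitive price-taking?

Price rises by 27

Perfect competition: P = MC = 37, so 91 − 4Q = 37 and Q = 13.5.
The monopolist equates marginal revenue to marginal cost: 91 − 8Q = 37, so Q = 6.75. From demand, P = 64.
Change in price: 64 − 37 = 27.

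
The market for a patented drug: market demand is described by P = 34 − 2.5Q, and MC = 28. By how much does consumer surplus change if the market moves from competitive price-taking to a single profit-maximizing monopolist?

Perfect competition: P = MC = 28, so 34 − 2.5Q = 28 and Q = 2.4.
CS = ½·(34 − 28)·2.4 = 7.2.
A monopolist chooses Q where MR = MC. MR = 34 − 5Q; setting this equal to 28 gives Q = 1.2 and P = 31.
CS = ½·(34 − 31)·1.2 = 1.8.
Change in consumer surplus: 1.8 − 7.2 = −5.4.

CS falls by 5.4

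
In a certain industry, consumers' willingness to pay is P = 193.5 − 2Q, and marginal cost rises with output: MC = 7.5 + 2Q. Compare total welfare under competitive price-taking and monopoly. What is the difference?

Total welfare falls by 480.5

Under competition P = MC: 193.5 − 2Q = 7.5 + 2Q ⇒ Q = 46.5, P = 100.5.
CS = ½·(193.5 − 100.5)·46.5 = 2162.25; PS = (100.5·46.5 − 7.5·46.5 − ½·2·46.5²) = 2162.25; TS = 4324.5.
Monopoly sets MR = MC: 193.5 − 4Q = 7.5 + 2Q ⇒ Q = 31, P = 193.5 − 2·31 = 131.5.
CS = ½·(193.5 − 131.5)·31 = 961; PS = (131.5·31 − 7.5·31 − ½·2·31²) = 2883; TS = 3844.
Change in total welfare: 3844 − 4324.5 = −480.5.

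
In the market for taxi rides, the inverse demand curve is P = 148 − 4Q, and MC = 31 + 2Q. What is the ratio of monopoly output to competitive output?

A monopolist chooses Q where MR = MC. MR = 148 − 8Q; setting this equal to 31 + 2Q gives Q = 11.7 and P = 101.2.
Under competition P = MC: 148 − 4Q = 31 + 2Q ⇒ Q = 19.5, P = 70.
Ratio Q_m/Q_c = 11.7/19.5 = 0.6.

Q_m/Q_c = 0.6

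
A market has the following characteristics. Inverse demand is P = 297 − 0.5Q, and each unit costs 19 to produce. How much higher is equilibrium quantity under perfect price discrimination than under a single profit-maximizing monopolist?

Q rises by 278

A monopolist chooses Q where MR = MC. MR = 297 − Q; setting this equal to 19 gives Q = 278 and P = 158.
With perfect price discrimination, output is the efficient level Q = 556 (where demand meets MC), but every buyer pays their willingness to pay: CS = 0 and PS = total surplus.
Change in equilibrium quantity: 556 − 278 = 278.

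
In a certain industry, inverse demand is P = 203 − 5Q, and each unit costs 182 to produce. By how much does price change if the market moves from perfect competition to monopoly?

Price rises by 10.5

Competitive firms price at marginal cost: P = 182, giving Q = 4.2.
A monopolist chooses Q where MR = MC. MR = 203 − 10Q; setting this equal to 182 gives Q = 2.1 and P = 192.5.
Change in price: 192.5 − 182 = 10.5.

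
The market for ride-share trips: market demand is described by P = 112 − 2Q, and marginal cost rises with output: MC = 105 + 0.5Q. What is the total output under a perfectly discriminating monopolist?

Under first-degree price discrimination the firm charges each unit its demand price and produces up to where P = MC, i.e. Q = 2.8. Consumer surplus is zero; producer surplus equals total surplus.

Q = 2.8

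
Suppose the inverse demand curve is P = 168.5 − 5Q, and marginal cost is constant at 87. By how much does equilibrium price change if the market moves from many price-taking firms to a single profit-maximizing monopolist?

P rises by 40.75

Competitive firms price at marginal cost: P = 87, giving Q = 16.3.
The monopolist equates marginal revenue to marginal cost: 168.5 − 10Q = 87, so Q = 8.15. From demand, P = 127.75.
Change in equilibrium price: 127.75 − 87 = 40.75.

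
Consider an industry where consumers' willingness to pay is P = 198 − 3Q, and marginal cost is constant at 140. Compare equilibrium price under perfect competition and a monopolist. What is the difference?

P rises by 29

Perfect competition: P = MC = 140, so 198 − 3Q = 140 and Q = 58/3.
A monopolist chooses Q where MR = MC. MR = 198 − 6Q; setting this equal to 140 gives Q = 29/3 and P = 169.
Change in equilibrium price: 169 − 140 = 29.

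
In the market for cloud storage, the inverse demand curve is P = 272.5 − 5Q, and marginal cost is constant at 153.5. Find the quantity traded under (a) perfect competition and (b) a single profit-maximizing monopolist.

Perfect competition: P = MC = 153.5, so 272.5 − 5Q = 153.5 and Q = 23.8.
A monopolist chooses Q where MR = MC. MR = 272.5 − 10Q; setting this equal to 153.5 gives Q = 11.9 and P = 213.

Competition: Q = 23.8; Monopoly: Q = 11.9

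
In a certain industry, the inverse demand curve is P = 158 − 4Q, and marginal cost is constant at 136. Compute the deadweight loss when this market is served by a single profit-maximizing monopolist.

Competitive firms price at marginal cost: P = 136, giving Q = 5.5.
The monopolist equates marginal revenue to marginal cost: 158 − 8Q = 136, so Q = 2.75. From demand, P = 147.
DWL is the triangle between Q = 2.75 and Q = 5.5: ½·(5.5 − 2.75)·(147 − 136) = 15.125.

DWL = 15.125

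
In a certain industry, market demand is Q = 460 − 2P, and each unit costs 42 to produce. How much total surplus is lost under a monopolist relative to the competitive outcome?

Inverting demand: P = 230 − 0.5Q.
Competitive firms price at marginal cost: P = 42, giving Q = 376.
The monopolist equates marginal revenue to marginal cost: 230 − Q = 42, so Q = 188. From demand, P = 136.
DWL is the triangle between Q = 188 and Q = 376: ½·(376 − 188)·(136 − 42) = 8836.

DWL = 8836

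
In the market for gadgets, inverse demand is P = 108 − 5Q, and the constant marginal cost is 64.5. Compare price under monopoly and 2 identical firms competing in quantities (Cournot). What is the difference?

Price falls by 7.25

The monopolist equates marginal revenue to marginal cost: 108 − 10Q = 64.5, so Q = 4.35. From demand, P = 86.25.
In a 2-firm Cournot equilibrium, symmetry and the first-order condition give q = (108 − 64.5)/(15) = 2.9. So Q = 5.8 and P = 79.
Change in price: 79 − 86.25 = −7.25.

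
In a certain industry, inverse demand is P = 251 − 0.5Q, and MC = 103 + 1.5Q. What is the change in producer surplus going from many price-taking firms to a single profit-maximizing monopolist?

Competitive equilibrium sets price equal to marginal cost: 251 − 0.5Q = 103 + 1.5Q, so Q = 74 and P = 214.
PS = P·Q − VC(Q) = 214·74 − (103·74 + ½·1.5·74²) = 4107.
The monopolist equates marginal revenue to marginal cost: 251 − Q = 103 + 1.5Q, so Q = 59.2. From demand, P = 221.4.
PS = P·Q − VC(Q) = 221.4·59.2 − (103·59.2 + ½·1.5·59.2²) = 4380.8.
Change in producer surplus: 4380.8 − 4107 = 273.8.

Producer surplus rises by 273.8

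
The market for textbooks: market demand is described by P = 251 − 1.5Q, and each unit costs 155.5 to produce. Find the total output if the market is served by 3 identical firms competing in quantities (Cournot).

Cournot with 3 identical firms: the symmetric best-response condition is 251 − 6q = 155.5. Each firm produces q = 191/12, total output Q = 47.75, price P = 179.375.

Q = 47.75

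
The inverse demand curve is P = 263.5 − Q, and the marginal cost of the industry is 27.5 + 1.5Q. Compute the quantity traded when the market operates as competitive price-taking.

Under competition P = MC: 263.5 − Q = 27.5 + 1.5Q ⇒ Q = 94.4, P = 169.1.

Q = 94.4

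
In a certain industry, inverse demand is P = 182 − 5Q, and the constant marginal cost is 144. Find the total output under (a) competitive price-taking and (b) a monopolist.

Competition: Q = 7.6; Monopoly: Q = 3.8

Perfect competition: P = MC = 144, so 182 − 5Q = 144 and Q = 7.6.
Monopoly sets MR = MC: 182 − 10Q = 144 ⇒ Q = 3.8, P = 182 − 5·3.8 = 163.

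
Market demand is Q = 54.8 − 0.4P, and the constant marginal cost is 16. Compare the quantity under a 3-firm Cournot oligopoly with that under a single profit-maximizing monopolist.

Cournot: Q = 36.3; Monopoly: Q = 24.2

Inverting demand: P = 137 − 2.5Q.
With 3 symmetric Cournot firms, each firm's FOC gives 137 − 10q = 16, so q = 12.1, Q = 3·12.1 = 36.3, and P = 46.25.
The monopolist equates marginal revenue to marginal cost: 137 − 5Q = 16, so Q = 24.2. From demand, P = 76.5.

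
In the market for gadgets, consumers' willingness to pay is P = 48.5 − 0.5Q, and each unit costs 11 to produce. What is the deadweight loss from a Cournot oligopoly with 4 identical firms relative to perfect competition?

Competitive firms price at marginal cost: P = 11, giving Q = 75.
In a 4-firm Cournot equilibrium, symmetry and the first-order condition give q = (48.5 − 11)/(2.5) = 15. So Q = 60 and P = 18.5.
DWL is the triangle between Q = 60 and Q = 75: ½·(75 − 60)·(18.5 − 11) = 56.25.

DWL = 56.25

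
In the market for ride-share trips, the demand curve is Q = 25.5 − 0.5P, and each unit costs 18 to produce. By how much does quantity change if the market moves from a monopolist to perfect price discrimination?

Inverting demand: P = 51 − 2Q.
The monopolist equates marginal revenue to marginal cost: 51 − 4Q = 18, so Q = 8.25. From demand, P = 34.5.
With perfect price discrimination, output is the efficient level Q = 16.5 (where demand meets MC), but every buyer pays their willingness to pay: CS = 0 and PS = total surplus.
Change in quantity: 16.5 − 8.25 = 8.25.

Q rises by 8.25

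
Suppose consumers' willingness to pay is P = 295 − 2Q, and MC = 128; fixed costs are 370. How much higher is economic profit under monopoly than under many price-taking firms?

π rises by 3486.125

Competitive firms price at marginal cost: P = 128, giving Q = 83.5.
Profit = (128 − 128)·83.5 − 370 = −370.
A monopolist chooses Q where MR = MC. MR = 295 − 4Q; setting this equal to 128 gives Q = 41.75 and P = 211.5.
Profit = (211.5 − 128)·41.75 − 370 = 3116.125.
Change in economic profit: 3116.125 − −370 = 3486.125.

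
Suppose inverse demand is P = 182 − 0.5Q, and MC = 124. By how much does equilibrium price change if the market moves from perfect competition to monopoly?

Equilibrium price rises by 29

Perfect competition: P = MC = 124, so 182 − 0.5Q = 124 and Q = 116.
The monopolist equates marginal revenue to marginal cost: 182 − Q = 124, so Q = 58. From demand, P = 153.
Change in equilibrium price: 153 − 124 = 29.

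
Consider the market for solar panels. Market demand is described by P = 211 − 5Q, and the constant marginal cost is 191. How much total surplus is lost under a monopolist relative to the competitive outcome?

DWL = 10

Under competition P = MC = 191, so Q = (211 − 191)/5 = 4.
The monopolist equates marginal revenue to marginal cost: 211 − 10Q = 191, so Q = 2. From demand, P = 201.
DWL is the triangle between Q = 2 and Q = 4: ½·(4 − 2)·(201 − 191) = 10.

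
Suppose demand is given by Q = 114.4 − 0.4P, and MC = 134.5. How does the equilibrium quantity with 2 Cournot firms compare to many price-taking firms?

Cournot: Q = 40.4; Competition: Q = 60.6

Inverting demand: P = 286 − 2.5Q.
With 2 symmetric Cournot firms, each firm's FOC gives 286 − 7.5q = 134.5, so q = 20.2, Q = 2·20.2 = 40.4, and P = 185.
Competitive firms price at marginal cost: P = 134.5, giving Q = 60.6.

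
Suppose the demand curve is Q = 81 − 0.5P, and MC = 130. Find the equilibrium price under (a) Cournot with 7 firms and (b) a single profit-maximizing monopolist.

Cournot: P = 134; Monopoly: P = 146

Inverting demand: P = 162 − 2Q.
In a 7-firm Cournot equilibrium, symmetry and the first-order condition give q = (162 − 130)/(16) = 2. So Q = 14 and P = 134.
A monopolist chooses Q where MR = MC. MR = 162 − 4Q; setting this equal to 130 gives Q = 8 and P = 146.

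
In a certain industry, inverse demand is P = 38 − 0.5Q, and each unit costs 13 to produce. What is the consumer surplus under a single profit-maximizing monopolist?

Monopoly sets MR = MC: 38 − Q = 13 ⇒ Q = 25, P = 38 − 0.5·25 = 25.5.
CS = ½·(38 − 25.5)·25 = 156.25.

CS = 156.25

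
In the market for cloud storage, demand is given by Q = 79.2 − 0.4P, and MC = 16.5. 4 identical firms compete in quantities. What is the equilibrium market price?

Inverting demand: P = 198 − 2.5Q.
In a 4-firm Cournot equilibrium, symmetry and the first-order condition give q = (198 − 16.5)/(12.5) = 14.52. So Q = 58.08 and P = 52.8.

P = 52.8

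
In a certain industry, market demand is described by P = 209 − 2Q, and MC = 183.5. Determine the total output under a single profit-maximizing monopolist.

Monopoly sets MR = MC: 209 − 4Q = 183.5 ⇒ Q = 6.375, P = 209 − 2·6.375 = 196.25.

Q = 6.375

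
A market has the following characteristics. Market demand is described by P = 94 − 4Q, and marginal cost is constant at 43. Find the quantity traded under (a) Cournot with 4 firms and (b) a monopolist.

Cournot: Q = 10.2; Monopoly: Q = 6.375

In a 4-firm Cournot equilibrium, symmetry and the first-order condition give q = (94 − 43)/(20) = 2.55. So Q = 10.2 and P = 53.2.
Monopoly sets MR = MC: 94 − 8Q = 43 ⇒ Q = 6.375, P = 94 − 4·6.375 = 68.5.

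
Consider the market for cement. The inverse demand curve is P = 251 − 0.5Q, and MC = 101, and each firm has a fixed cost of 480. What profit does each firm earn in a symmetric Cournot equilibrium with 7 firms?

In a 7-firm Cournot equilibrium, symmetry and the first-order condition give q = (251 − 101)/(4) = 37.5. So Q = 262.5 and P = 119.75.
Each firm's profit = (119.75 − 101)·37.5 − 480 = 223.125.

π_i = 223.125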